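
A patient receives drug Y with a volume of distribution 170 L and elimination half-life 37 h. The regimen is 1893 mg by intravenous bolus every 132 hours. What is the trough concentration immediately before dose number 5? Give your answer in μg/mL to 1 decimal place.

f = (1/2)^(τ/t½) = (1/2)^(132/37) ≈ 0.0843.
C₀ = D/Vd = 1893/170 ≈ 11.135 μg/mL.
Before the 5th dose, 4 doses have been given. Superposition: Cmin = C₀·(f + f² + … + f^4).
≈ 11.135 × (0.0843 + 0.0071 + 0.0006 + 0.0001) ≈ 11.135 × 0.0921 ≈ 1.026 μg/mL.

1.0 μg/mL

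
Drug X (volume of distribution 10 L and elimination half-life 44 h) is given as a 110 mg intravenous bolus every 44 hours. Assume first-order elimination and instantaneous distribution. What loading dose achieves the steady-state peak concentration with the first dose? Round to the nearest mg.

f = (1/2)^(44/44) ≈ 0.500000; accumulation ratio R = 1/(1−f) ≈ 2.00000.
Loading dose to hit Cmax,ss on first dose: D_load = D_maint·R ≈ 110 × 2.00000 ≈ 220.00 mg.

220 mg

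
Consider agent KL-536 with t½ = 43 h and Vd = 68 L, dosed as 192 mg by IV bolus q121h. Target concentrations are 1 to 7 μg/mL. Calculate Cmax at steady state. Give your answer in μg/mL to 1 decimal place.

3.3 μg/mL

k = ln2/t½ = ln2/43 ≈ 0.016120 h⁻¹; fraction remaining f = e^(−kτ) = e^(−0.016120×121) ≈ 0.1422.
At steady state, accumulation factor R = 1/(1 − e^(−kτ)) ≈ 1.1658.
Single-dose peak C₀ = D/Vd = 192/68 ≈ 2.824 μg/mL.
Steady-state peak Cmax,ss = C₀·R ≈ 2.824 × 1.1658 ≈ 3.292 μg/mL.
Peak 3.3 μg/mL vs MTC 7 μg/mL: below toxic threshold.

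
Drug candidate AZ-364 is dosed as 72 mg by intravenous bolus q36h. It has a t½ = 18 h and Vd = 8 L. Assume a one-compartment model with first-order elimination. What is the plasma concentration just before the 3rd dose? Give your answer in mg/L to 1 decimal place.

2.8 mg/L

f = (1/2)^(τ/t½) = (1/2)^(36/18) ≈ 0.2500.
C₀ = D/Vd = 72/8 ≈ 9.000 mg/L.
Before the 3rd dose, 2 doses have been given. Superposition: Cmin = C₀·(f + f²).
≈ 9.000 × (0.2500 + 0.0625) ≈ 9.000 × 0.3125 ≈ 2.812 mg/L.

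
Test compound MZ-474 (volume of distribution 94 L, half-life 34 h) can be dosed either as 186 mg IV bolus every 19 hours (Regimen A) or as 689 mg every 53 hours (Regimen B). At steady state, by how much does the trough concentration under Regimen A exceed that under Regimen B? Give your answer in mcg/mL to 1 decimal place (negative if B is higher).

0.4 mcg/mL

Regimen A: f = (1/2)^(19/34) ≈ 0.6789; Cmin,ss = (186/94)·f/(1−f) ≈ 4.184 mcg/mL.
Regimen B: f = (1/2)^(53/34) ≈ 0.3394; Cmin,ss = (689/94)·f/(1−f) ≈ 3.766 mcg/mL.
Difference ≈ 4.184 − 3.766 ≈ 0.418 mcg/mL.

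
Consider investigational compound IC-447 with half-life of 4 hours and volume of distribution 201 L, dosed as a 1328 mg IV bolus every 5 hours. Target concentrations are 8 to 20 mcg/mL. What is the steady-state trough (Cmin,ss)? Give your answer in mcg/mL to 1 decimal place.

τ/t½ = 5/4 ≈ 1.25, so fraction remaining f = (1/2)^(5/4) ≈ 0.4204.
Each bolus raises the concentration by D/Vd = 1328/201 ≈ 6.607 mcg/mL.
Steady-state trough Cmin,ss = C₀·f/(1−f) ≈ 6.607 × 0.4204/0.5796 ≈ 4.792 mcg/mL.
Trough 4.8 mcg/mL vs MEC 8 mcg/mL: subtherapeutic.

4.8 mcg/mL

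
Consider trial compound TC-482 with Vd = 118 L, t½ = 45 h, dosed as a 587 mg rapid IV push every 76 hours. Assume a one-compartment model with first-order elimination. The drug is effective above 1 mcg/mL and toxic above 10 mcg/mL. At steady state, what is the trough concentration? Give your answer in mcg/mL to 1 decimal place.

k = ln2/t½ = ln2/45 ≈ 0.015403 h⁻¹; fraction remaining f = e^(−kτ) = e^(−0.015403×76) ≈ 0.3102.
Accumulation ratio R = 1/(1 − f) ≈ 1/0.6898 ≈ 1.4497.
Each bolus raises the concentration by D/Vd = 587/118 ≈ 4.975 mcg/mL.
Steady-state peak Cmax,ss = C₀·R ≈ 4.975 × 1.4497 ≈ 7.212 mcg/mL.
Steady-state trough Cmin,ss = Cmax,ss·f ≈ 7.212 × 0.3102 ≈ 2.237 mcg/mL.
Trough 2.2 mcg/mL vs MEC 1 mcg/mL: adequate.

2.2 mcg/mL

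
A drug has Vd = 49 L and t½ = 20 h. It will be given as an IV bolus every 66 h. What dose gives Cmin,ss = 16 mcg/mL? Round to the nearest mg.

6938 mg

τ/t½ = 66/20 ≈ 3.3, so f = (1/2)^(66/20) ≈ 0.101532.
Cmin,ss = (D/Vd)·f/(1−f), so D = Cmin,ss·Vd·(1−f)/f.
D = 16 × 49 × (1−f)/f ≈ 16 × 49 × 8.84911 ≈ 6937.70 mg.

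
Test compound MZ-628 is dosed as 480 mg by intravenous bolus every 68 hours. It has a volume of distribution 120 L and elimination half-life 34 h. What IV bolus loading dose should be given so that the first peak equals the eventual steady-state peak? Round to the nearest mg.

640 mg

f = (1/2)^(68/34) ≈ 0.250000; accumulation ratio R = 1/(1−f) ≈ 1.33333.
Loading dose to hit Cmax,ss on first dose: D_load = D_maint·R ≈ 480 × 1.33333 ≈ 640.00 mg.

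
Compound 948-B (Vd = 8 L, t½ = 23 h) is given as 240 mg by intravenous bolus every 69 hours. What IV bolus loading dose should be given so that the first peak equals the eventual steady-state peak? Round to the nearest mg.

274 mg

f = (1/2)^(69/23) ≈ 0.125000; accumulation ratio R = 1/(1−f) ≈ 1.14286.
Loading dose to hit Cmax,ss on first dose: D_load = D_maint·R ≈ 240 × 1.14286 ≈ 274.29 mg.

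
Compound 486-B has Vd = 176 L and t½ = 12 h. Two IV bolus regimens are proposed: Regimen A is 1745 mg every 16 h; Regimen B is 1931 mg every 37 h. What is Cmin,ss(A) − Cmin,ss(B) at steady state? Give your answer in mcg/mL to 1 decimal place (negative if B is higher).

Regimen A: f = (1/2)^(16/12) ≈ 0.3969; Cmin,ss = (1745/176)·f/(1−f) ≈ 6.525 mcg/mL.
Regimen B: f = (1/2)^(37/12) ≈ 0.1180; Cmin,ss = (1931/176)·f/(1−f) ≈ 1.468 mcg/mL.
Difference ≈ 6.525 − 1.468 ≈ 5.057 mcg/mL.

5.1 mcg/mL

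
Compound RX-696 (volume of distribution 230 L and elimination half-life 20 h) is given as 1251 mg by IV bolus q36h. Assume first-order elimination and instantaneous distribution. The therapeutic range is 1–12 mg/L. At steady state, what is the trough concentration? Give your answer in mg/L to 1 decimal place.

k = ln2/t½ = ln2/20 ≈ 0.034657 h⁻¹; fraction remaining f = e^(−kτ) = e^(−0.034657×36) ≈ 0.2872.
At steady state, accumulation factor R = 1/(1 − e^(−kτ)) ≈ 1.4029.
Single-dose peak C₀ = D/Vd = 1251/230 ≈ 5.439 mg/L.
Cmax,ss = C₀/(1 − f) ≈ 5.439/0.7128 ≈ 7.630 mg/L.
One interval later, Cmin,ss = Cmax,ss·e^(−kτ) ≈ 7.630 × 0.2872 ≈ 2.191 mg/L.
Trough 2.2 mg/L vs MEC 1 mg/L: adequate.

2.2 mg/L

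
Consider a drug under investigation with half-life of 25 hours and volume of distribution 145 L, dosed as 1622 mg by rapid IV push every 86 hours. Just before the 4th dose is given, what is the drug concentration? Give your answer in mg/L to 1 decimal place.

1.1 mg/L

f = (1/2)^(τ/t½) = (1/2)^(86/25) ≈ 0.0921.
C₀ = D/Vd = 1622/145 ≈ 11.186 mg/L.
Before the 4th dose, 3 doses have been given. Superposition: Cmin = C₀·(f + f² + … + f^3).
≈ 11.186 × (0.0921 + 0.0085 + 0.0008) ≈ 11.186 × 0.1014 ≈ 1.134 mg/L.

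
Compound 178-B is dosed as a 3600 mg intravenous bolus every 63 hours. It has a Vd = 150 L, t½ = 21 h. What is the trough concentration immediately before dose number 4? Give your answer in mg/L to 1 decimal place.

f = (1/2)^(τ/t½) = (1/2)^(63/21) ≈ 0.1250.
C₀ = D/Vd = 3600/150 ≈ 24.000 mg/L.
Before the 4th dose, 3 doses have been given. Superposition: Cmin = C₀·(f + f² + … + f^3).
≈ 24.000 × (0.1250 + 0.0156 + 0.0020) ≈ 24.000 × 0.1426 ≈ 3.422 mg/L.

3.4 mg/L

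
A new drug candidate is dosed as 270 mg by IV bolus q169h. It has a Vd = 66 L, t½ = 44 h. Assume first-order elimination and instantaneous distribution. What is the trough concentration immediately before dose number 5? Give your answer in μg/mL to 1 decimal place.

f = (1/2)^(τ/t½) = (1/2)^(169/44) ≈ 0.0698.
C₀ = D/Vd = 270/66 ≈ 4.091 μg/mL.
Before the 5th dose, 4 doses have been given. Superposition: Cmin = C₀·(f + f² + … + f^4).
≈ 4.091 × (0.0698 + 0.0049 + 0.0003 + 0.0000) ≈ 4.091 × 0.0750 ≈ 0.307 μg/mL.

0.3 μg/mL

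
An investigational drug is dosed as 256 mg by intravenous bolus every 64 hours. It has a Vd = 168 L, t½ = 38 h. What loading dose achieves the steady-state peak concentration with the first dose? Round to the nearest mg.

f = (1/2)^(64/38) ≈ 0.311173; accumulation ratio R = 1/(1−f) ≈ 1.45174.
Loading dose to hit Cmax,ss on first dose: D_load = D_maint·R ≈ 256 × 1.45174 ≈ 371.65 mg.

372 mg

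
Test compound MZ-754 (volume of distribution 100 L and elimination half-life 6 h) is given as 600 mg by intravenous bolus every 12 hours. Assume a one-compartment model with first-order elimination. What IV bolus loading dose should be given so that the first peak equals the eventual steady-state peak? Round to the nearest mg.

f = (1/2)^(12/6) ≈ 0.250000; accumulation ratio R = 1/(1−f) ≈ 1.33333.
Loading dose to hit Cmax,ss on first dose: D_load = D_maint·R ≈ 600 × 1.33333 ≈ 800.00 mg.

800 mg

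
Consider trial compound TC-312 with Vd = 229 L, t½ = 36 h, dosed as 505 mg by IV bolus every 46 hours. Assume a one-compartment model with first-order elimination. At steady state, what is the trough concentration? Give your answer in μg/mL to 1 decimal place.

1.5 μg/mL

k = ln2/t½ = ln2/36 ≈ 0.019254 h⁻¹; fraction remaining f = e^(−kτ) = e^(−0.019254×46) ≈ 0.4124.
Single-dose peak C₀ = D/Vd = 505/229 ≈ 2.205 μg/mL.
Steady-state trough Cmin,ss = C₀·f/(1−f) ≈ 2.205 × 0.4124/0.5876 ≈ 1.548 μg/mL.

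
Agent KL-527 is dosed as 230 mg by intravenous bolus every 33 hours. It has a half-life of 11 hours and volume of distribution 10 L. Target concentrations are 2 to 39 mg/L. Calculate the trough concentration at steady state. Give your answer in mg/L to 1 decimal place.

τ = 33 h = 3 half-lives, so f = (1/2)^3 = 0.125.
At steady state, R = 1/(1 − 0.125) = 8/7.
Single-dose peak C₀ = D/Vd = 230/10 = 23 mg/L.
Steady-state peak Cmax,ss = C₀·R = 23 × 8/7 ≈ 26.286 mg/L.
Steady-state trough Cmin,ss = Cmax,ss·f ≈ 26.286 × 0.125 ≈ 3.286 mg/L.
Trough 3.3 mg/L vs MEC 2 mg/L: adequate.

3.3 mg/L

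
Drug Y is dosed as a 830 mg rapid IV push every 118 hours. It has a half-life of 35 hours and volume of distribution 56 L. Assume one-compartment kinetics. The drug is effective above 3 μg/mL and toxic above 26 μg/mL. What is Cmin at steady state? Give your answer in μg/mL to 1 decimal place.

1.6 μg/mL

k = ln2/t½ = ln2/35 ≈ 0.019804 h⁻¹; fraction remaining f = e^(−kτ) = e^(−0.019804×118) ≈ 0.0966.
Single-dose peak C₀ = D/Vd = 830/56 ≈ 14.821 μg/mL.
Steady-state trough Cmin,ss = C₀·f/(1−f) ≈ 14.821 × 0.0966/0.9034 ≈ 1.585 μg/mL.
Trough 1.6 μg/mL vs MEC 3 μg/mL: subtherapeutic.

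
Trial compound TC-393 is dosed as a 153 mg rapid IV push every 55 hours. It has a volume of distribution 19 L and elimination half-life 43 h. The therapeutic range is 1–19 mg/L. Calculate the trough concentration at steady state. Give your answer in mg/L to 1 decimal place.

τ/t½ = 55/43 ≈ 1.2791, so fraction remaining f = (1/2)^(55/43) ≈ 0.4121.
Accumulation ratio R = 1/(1 − f) ≈ 1/0.5879 ≈ 1.7010.
Single-dose peak C₀ = D/Vd = 153/19 ≈ 8.053 mg/L.
Steady-state peak Cmax,ss = C₀·R ≈ 8.053 × 1.7010 ≈ 13.698 mg/L.
One interval later, Cmin,ss = Cmax,ss·e^(−kτ) ≈ 13.698 × 0.4121 ≈ 5.645 mg/L.
Trough 5.6 mg/L vs MEC 1 mg/L: adequate.

5.6 mg/L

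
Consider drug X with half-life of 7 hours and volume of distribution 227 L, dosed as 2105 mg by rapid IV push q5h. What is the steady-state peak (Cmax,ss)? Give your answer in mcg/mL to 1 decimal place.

Over one 5-h interval, 5/7 ≈ 0.71429 half-lives elapse, leaving f ≈ 0.6095 of each dose.
Accumulation ratio R = 1/(1 − f) ≈ 1/0.3905 ≈ 2.5608.
Each bolus raises the concentration by D/Vd = 2105/227 ≈ 9.273 mcg/mL.
Cmax,ss = C₀/(1 − f) ≈ 9.273/0.3905 ≈ 23.746 mcg/mL.

23.7 mcg/mL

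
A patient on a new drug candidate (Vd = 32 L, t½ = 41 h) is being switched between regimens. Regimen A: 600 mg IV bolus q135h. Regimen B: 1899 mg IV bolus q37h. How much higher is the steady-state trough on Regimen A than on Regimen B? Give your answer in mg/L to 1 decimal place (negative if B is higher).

-66.1 mg/L

Regimen A: f = (1/2)^(135/41) ≈ 0.1020; Cmin,ss = (600/32)·f/(1−f) ≈ 2.130 mg/L.
Regimen B: f = (1/2)^(37/41) ≈ 0.5350; Cmin,ss = (1899/32)·f/(1−f) ≈ 68.277 mg/L.
Difference ≈ 2.130 − 68.277 ≈ -66.147 mg/L.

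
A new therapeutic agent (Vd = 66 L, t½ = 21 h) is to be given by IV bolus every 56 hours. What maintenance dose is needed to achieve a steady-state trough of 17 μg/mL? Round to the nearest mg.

6002 mg

τ/t½ = 56/21 ≈ 2.6667, so f = (1/2)^(56/21) ≈ 0.157490.
Cmin,ss = (D/Vd)·f/(1−f), so D = Cmin,ss·Vd·(1−f)/f.
D = 17 × 66 × (1−f)/f ≈ 17 × 66 × 5.34961 ≈ 6002.26 mg.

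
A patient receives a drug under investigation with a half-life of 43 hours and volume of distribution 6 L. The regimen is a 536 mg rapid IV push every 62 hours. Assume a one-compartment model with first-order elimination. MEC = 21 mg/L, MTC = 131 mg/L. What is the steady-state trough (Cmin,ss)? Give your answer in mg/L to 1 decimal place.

k = ln2/t½ = ln2/43 ≈ 0.016120 h⁻¹; fraction remaining f = e^(−kτ) = e^(−0.016120×62) ≈ 0.3681.
Each bolus raises the concentration by D/Vd = 536/6 ≈ 89.333 mg/L.
Steady-state trough Cmin,ss = C₀·f/(1−f) ≈ 89.333 × 0.3681/0.6319 ≈ 52.039 mg/L.
Trough 52.0 mg/L vs MEC 21 mg/L: adequate.

52.0 mg/L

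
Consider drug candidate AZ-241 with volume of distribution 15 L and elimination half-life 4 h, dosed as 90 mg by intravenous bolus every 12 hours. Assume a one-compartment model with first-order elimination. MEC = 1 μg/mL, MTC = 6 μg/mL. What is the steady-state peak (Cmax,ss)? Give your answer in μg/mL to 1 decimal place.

The dosing interval is 3 half-lives, so f = 2^(−3) = 0.125.
At steady state, R = 1/(1 − 0.125) = 8/7.
Single-dose peak C₀ = D/Vd = 90/15 = 6 μg/mL.
Steady-state peak Cmax,ss = C₀·R = 6 × 8/7 ≈ 6.857 μg/mL.
Peak 6.9 μg/mL vs MTC 6 μg/mL: exceeds toxic threshold.

6.9 μg/mL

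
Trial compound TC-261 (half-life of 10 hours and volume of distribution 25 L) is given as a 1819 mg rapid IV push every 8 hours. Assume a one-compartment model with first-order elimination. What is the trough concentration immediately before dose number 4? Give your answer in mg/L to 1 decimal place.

f = (1/2)^(τ/t½) = (1/2)^(8/10) ≈ 0.5743.
C₀ = D/Vd = 1819/25 ≈ 72.760 mg/L.
Before the 4th dose, 3 doses have been given. Superposition: Cmin = C₀·(f + f² + … + f^3).
≈ 72.760 × (0.5743 + 0.3298 + 0.1894) ≈ 72.760 × 1.0935 ≈ 79.563 mg/L.

79.6 mg/L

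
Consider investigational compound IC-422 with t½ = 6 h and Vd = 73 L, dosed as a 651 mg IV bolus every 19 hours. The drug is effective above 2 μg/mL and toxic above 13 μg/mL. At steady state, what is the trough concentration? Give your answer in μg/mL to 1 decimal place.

1.1 μg/mL

τ/t½ = 19/6 ≈ 3.1667, so fraction remaining f = (1/2)^(19/6) ≈ 0.1114.
Accumulation ratio R = 1/(1 − f) ≈ 1/0.8886 ≈ 1.1254.
Each bolus raises the concentration by D/Vd = 651/73 ≈ 8.918 μg/mL.
Cmax,ss = C₀/(1 − f) ≈ 8.918/0.8886 ≈ 10.036 μg/mL.
One interval later, Cmin,ss = Cmax,ss·e^(−kτ) ≈ 10.036 × 0.1114 ≈ 1.118 μg/mL.
Trough 1.1 μg/mL vs MEC 2 μg/mL: subtherapeutic.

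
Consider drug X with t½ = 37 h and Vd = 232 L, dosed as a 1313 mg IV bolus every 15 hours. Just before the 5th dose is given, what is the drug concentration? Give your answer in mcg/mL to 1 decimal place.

11.8 mcg/mL

f = (1/2)^(τ/t½) = (1/2)^(15/37) ≈ 0.7550.
C₀ = D/Vd = 1313/232 ≈ 5.659 mcg/mL.
Before the 5th dose, 4 doses have been given. Superposition: Cmin = C₀·(f + f² + … + f^4).
≈ 5.659 × (0.7550 + 0.5700 + 0.4304 + 0.3249) ≈ 5.659 × 2.0803 ≈ 11.772 mcg/mL.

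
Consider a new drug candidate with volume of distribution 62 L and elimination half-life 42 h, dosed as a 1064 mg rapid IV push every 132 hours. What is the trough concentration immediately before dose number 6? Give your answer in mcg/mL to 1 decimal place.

f = (1/2)^(τ/t½) = (1/2)^(132/42) ≈ 0.1132.
C₀ = D/Vd = 1064/62 ≈ 17.161 mcg/mL.
Before the 6th dose, 5 doses have been given. Superposition: Cmin = C₀·(f + f² + … + f^5).
≈ 17.161 × (0.1132 + 0.0128 + 0.0015 + 0.0002 + 0.0000) ≈ 17.161 × 0.1277 ≈ 2.191 mcg/mL.

2.2 mcg/mL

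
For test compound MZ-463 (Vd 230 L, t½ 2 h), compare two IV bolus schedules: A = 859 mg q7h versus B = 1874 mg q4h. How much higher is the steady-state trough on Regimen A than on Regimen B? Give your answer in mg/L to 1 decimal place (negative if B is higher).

-2.4 mg/L

Regimen A: f = (1/2)^(7/2) ≈ 0.0884; Cmin,ss = (859/230)·f/(1−f) ≈ 0.362 mg/L.
Regimen B: f = (1/2)^(4/2) ≈ 0.2500; Cmin,ss = (1874/230)·f/(1−f) ≈ 2.716 mg/L.
Difference ≈ 0.362 − 2.716 ≈ -2.354 mg/L.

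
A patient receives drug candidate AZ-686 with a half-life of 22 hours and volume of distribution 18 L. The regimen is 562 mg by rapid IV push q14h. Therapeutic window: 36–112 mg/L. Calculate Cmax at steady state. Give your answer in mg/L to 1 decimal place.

Over one 14-h interval, 14/22 ≈ 0.63636 half-lives elapse, leaving f ≈ 0.6433 of each dose.
At steady state, accumulation factor R = 1/(1 − e^(−kτ)) ≈ 2.8035.
Each bolus raises the concentration by D/Vd = 562/18 ≈ 31.222 mg/L.
Steady-state peak Cmax,ss = C₀·R ≈ 31.222 × 2.8035 ≈ 87.531 mg/L.
Peak 87.5 mg/L vs MTC 112 mg/L: below toxic threshold.

87.5 mg/L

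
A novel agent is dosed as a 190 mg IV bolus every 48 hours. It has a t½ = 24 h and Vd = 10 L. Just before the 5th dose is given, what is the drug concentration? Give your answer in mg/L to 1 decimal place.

f = (1/2)^(τ/t½) = (1/2)^(48/24) ≈ 0.2500.
C₀ = D/Vd = 190/10 ≈ 19.000 mg/L.
Before the 5th dose, 4 doses have been given. Superposition: Cmin = C₀·(f + f² + … + f^4).
≈ 19.000 × (0.2500 + 0.0625 + 0.0156 + 0.0039) ≈ 19.000 × 0.3320 ≈ 6.308 mg/L.

6.3 mg/L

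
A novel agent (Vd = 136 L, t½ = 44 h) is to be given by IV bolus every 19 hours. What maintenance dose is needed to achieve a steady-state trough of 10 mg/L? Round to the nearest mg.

475 mg

τ/t½ = 19/44 ≈ 0.43182, so f = (1/2)^(19/44) ≈ 0.741327.
Cmin,ss = (D/Vd)·f/(1−f), so D = Cmin,ss·Vd·(1−f)/f.
D = 10 × 136 × (1−f)/f ≈ 10 × 136 × 0.34893 ≈ 474.54 mg.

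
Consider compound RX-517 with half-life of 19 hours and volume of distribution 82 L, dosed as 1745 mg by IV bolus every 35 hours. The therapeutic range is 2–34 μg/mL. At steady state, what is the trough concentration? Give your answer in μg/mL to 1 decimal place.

Over one 35-h interval, 35/19 ≈ 1.8421 half-lives elapse, leaving f ≈ 0.2789 of each dose.
Accumulation ratio R = 1/(1 − f) ≈ 1/0.7211 ≈ 1.3868.
Single-dose peak C₀ = D/Vd = 1745/82 ≈ 21.280 μg/mL.
Steady-state peak Cmax,ss = C₀·R ≈ 21.280 × 1.3868 ≈ 29.511 μg/mL.
Steady-state trough Cmin,ss = Cmax,ss·f ≈ 29.511 × 0.2789 ≈ 8.231 μg/mL.
Trough 8.2 μg/mL vs MEC 2 μg/mL: adequate.

8.2 μg/mL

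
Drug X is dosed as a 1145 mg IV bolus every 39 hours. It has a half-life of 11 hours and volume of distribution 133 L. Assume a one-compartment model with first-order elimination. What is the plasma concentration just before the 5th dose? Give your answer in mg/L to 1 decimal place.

f = (1/2)^(τ/t½) = (1/2)^(39/11) ≈ 0.0856.
C₀ = D/Vd = 1145/133 ≈ 8.609 mg/L.
Before the 5th dose, 4 doses have been given. Superposition: Cmin = C₀·(f + f² + … + f^4).
≈ 8.609 × (0.0856 + 0.0073 + 0.0006 + 0.0001) ≈ 8.609 × 0.0936 ≈ 0.806 mg/L.

0.8 mg/L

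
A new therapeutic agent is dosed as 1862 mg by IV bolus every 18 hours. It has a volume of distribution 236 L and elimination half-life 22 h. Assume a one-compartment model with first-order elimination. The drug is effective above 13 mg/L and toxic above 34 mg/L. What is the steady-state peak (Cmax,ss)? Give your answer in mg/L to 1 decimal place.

18.2 mg/L

k = ln2/t½ = ln2/22 ≈ 0.031507 h⁻¹; fraction remaining f = e^(−kτ) = e^(−0.031507×18) ≈ 0.5672.
At steady state, accumulation factor R = 1/(1 − e^(−kτ)) ≈ 2.3105.
Each bolus raises the concentration by D/Vd = 1862/236 ≈ 7.890 mg/L.
Cmax,ss = C₀/(1 − f) ≈ 7.890/0.4328 ≈ 18.230 mg/L.
Peak 18.2 mg/L vs MTC 34 mg/L: below toxic threshold.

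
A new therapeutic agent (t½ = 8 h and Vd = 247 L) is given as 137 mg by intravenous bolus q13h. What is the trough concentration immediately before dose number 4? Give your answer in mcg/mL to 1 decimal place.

f = (1/2)^(τ/t½) = (1/2)^(13/8) ≈ 0.3242.
C₀ = D/Vd = 137/247 ≈ 0.555 mcg/mL.
Before the 4th dose, 3 doses have been given. Superposition: Cmin = C₀·(f + f² + … + f^3).
≈ 0.555 × (0.3242 + 0.1051 + 0.0341) ≈ 0.555 × 0.4634 ≈ 0.257 mcg/mL.

0.3 mcg/mL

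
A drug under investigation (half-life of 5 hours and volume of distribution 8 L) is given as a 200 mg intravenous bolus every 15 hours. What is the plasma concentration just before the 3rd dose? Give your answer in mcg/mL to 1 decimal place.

3.5 mcg/mL

f = (1/2)^(τ/t½) = (1/2)^(15/5) ≈ 0.1250.
C₀ = D/Vd = 200/8 ≈ 25.000 mcg/mL.
Before the 3rd dose, 2 doses have been given. Superposition: Cmin = C₀·(f + f²).
≈ 25.000 × (0.1250 + 0.0156) ≈ 25.000 × 0.1406 ≈ 3.515 mcg/mL.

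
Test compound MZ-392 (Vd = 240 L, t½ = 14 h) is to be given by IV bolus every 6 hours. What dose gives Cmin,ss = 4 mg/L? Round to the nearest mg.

332 mg

τ/t½ = 6/14 ≈ 0.42857, so f = (1/2)^(6/14) ≈ 0.742997.
Cmin,ss = (D/Vd)·f/(1−f), so D = Cmin,ss·Vd·(1−f)/f.
D = 4 × 240 × (1−f)/f ≈ 4 × 240 × 0.34590 ≈ 332.06 mg.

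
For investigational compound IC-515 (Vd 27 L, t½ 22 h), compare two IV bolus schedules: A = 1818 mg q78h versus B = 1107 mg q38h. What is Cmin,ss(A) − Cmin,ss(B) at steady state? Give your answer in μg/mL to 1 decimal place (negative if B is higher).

Regimen A: f = (1/2)^(78/22) ≈ 0.0856; Cmin,ss = (1818/27)·f/(1−f) ≈ 6.303 μg/mL.
Regimen B: f = (1/2)^(38/22) ≈ 0.3020; Cmin,ss = (1107/27)·f/(1−f) ≈ 17.739 μg/mL.
Difference ≈ 6.303 − 17.739 ≈ -11.436 μg/mL.

-11.4 μg/mL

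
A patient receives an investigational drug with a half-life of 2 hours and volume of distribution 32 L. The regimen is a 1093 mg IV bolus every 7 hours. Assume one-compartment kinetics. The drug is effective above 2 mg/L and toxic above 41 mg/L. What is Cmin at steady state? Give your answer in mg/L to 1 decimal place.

τ/t½ = 7/2 ≈ 3.5, so fraction remaining f = (1/2)^(7/2) ≈ 0.0884.
Each bolus raises the concentration by D/Vd = 1093/32 ≈ 34.156 mg/L.
Steady-state trough Cmin,ss = C₀·f/(1−f) ≈ 34.156 × 0.0884/0.9116 ≈ 3.312 mg/L.
Trough 3.3 mg/L vs MEC 2 mg/L: adequate.

3.3 mg/L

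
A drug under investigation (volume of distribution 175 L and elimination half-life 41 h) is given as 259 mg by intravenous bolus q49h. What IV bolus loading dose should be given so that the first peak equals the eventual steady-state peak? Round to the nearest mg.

460 mg

f = (1/2)^(49/41) ≈ 0.436750; accumulation ratio R = 1/(1−f) ≈ 1.77541.
Loading dose to hit Cmax,ss on first dose: D_load = D_maint·R ≈ 259 × 1.77541 ≈ 459.83 mg.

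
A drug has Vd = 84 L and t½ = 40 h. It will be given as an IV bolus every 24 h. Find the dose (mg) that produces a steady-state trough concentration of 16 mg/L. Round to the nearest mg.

693 mg

τ/t½ = 24/40 ≈ 0.6, so f = (1/2)^(24/40) ≈ 0.659754.
Cmin,ss = (D/Vd)·f/(1−f), so D = Cmin,ss·Vd·(1−f)/f.
D = 16 × 84 × (1−f)/f ≈ 16 × 84 × 0.51572 ≈ 693.13 mg.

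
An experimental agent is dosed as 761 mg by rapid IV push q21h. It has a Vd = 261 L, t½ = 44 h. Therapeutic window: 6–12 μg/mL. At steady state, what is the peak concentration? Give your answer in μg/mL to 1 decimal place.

10.4 μg/mL

τ/t½ = 21/44 ≈ 0.47727, so fraction remaining f = (1/2)^(21/44) ≈ 0.7183.
Accumulation ratio R = 1/(1 − f) ≈ 1/0.2817 ≈ 3.5499.
Each bolus raises the concentration by D/Vd = 761/261 ≈ 2.916 μg/mL.
Steady-state peak Cmax,ss = C₀·R ≈ 2.916 × 3.5499 ≈ 10.352 μg/mL.
Peak 10.4 μg/mL vs MTC 12 μg/mL: below toxic threshold.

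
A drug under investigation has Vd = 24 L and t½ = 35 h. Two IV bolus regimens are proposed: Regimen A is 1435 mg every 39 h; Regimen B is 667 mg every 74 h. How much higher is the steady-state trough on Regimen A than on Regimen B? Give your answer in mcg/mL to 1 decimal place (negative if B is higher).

43.0 mcg/mL

Regimen A: f = (1/2)^(39/35) ≈ 0.4619; Cmin,ss = (1435/24)·f/(1−f) ≈ 51.325 mcg/mL.
Regimen B: f = (1/2)^(74/35) ≈ 0.2310; Cmin,ss = (667/24)·f/(1−f) ≈ 8.348 mcg/mL.
Difference ≈ 51.325 − 8.348 ≈ 42.977 mcg/mL.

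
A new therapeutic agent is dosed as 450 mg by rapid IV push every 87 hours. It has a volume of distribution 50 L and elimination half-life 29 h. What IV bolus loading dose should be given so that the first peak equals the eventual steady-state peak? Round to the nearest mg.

f = (1/2)^(87/29) ≈ 0.125000; accumulation ratio R = 1/(1−f) ≈ 1.14286.
Loading dose to hit Cmax,ss on first dose: D_load = D_maint·R ≈ 450 × 1.14286 ≈ 514.29 mg.

514 mg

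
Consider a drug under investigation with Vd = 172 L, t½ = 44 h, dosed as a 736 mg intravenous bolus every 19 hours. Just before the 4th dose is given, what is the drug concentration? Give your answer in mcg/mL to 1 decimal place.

7.3 mcg/mL

f = (1/2)^(τ/t½) = (1/2)^(19/44) ≈ 0.7413.
C₀ = D/Vd = 736/172 ≈ 4.279 mcg/mL.
Before the 4th dose, 3 doses have been given. Superposition: Cmin = C₀·(f + f² + … + f^3).
≈ 4.279 × (0.7413 + 0.5495 + 0.4074) ≈ 4.279 × 1.6982 ≈ 7.267 mcg/mL.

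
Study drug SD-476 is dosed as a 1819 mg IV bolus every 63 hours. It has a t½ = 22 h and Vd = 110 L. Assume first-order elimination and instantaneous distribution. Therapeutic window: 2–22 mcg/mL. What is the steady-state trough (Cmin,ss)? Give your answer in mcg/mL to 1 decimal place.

τ/t½ = 63/22 ≈ 2.8636, so fraction remaining f = (1/2)^(63/22) ≈ 0.1374.
At steady state, accumulation factor R = 1/(1 − e^(−kτ)) ≈ 1.1593.
Each bolus raises the concentration by D/Vd = 1819/110 ≈ 16.536 mcg/mL.
Steady-state peak Cmax,ss = C₀·R ≈ 16.536 × 1.1593 ≈ 19.170 mcg/mL.
Steady-state trough Cmin,ss = Cmax,ss·f ≈ 19.170 × 0.1374 ≈ 2.634 mcg/mL.
Trough 2.6 mcg/mL vs MEC 2 mcg/mL: adequate.

2.6 mcg/mL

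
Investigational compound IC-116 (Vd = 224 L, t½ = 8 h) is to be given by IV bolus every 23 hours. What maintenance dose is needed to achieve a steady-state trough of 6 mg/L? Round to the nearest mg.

8516 mg

τ/t½ = 23/8 ≈ 2.875, so f = (1/2)^(23/8) ≈ 0.136313.
Cmin,ss = (D/Vd)·f/(1−f), so D = Cmin,ss·Vd·(1−f)/f.
D = 6 × 224 × (1−f)/f ≈ 6 × 224 × 6.33606 ≈ 8515.66 mg.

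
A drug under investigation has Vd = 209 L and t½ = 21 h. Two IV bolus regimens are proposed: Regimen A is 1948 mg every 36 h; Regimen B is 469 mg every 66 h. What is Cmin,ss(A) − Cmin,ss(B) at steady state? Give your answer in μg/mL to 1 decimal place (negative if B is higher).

Regimen A: f = (1/2)^(36/21) ≈ 0.3048; Cmin,ss = (1948/209)·f/(1−f) ≈ 4.086 μg/mL.
Regimen B: f = (1/2)^(66/21) ≈ 0.1132; Cmin,ss = (469/209)·f/(1−f) ≈ 0.286 μg/mL.
Difference ≈ 4.086 − 0.286 ≈ 3.800 μg/mL.

3.8 μg/mL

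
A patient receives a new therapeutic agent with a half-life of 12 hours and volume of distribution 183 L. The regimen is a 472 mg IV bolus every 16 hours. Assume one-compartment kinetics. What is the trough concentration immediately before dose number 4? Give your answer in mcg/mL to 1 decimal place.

1.6 mcg/mL

f = (1/2)^(τ/t½) = (1/2)^(16/12) ≈ 0.3969.
C₀ = D/Vd = 472/183 ≈ 2.579 mcg/mL.
Before the 4th dose, 3 doses have been given. Superposition: Cmin = C₀·(f + f² + … + f^3).
≈ 2.579 × (0.3969 + 0.1575 + 0.0625) ≈ 2.579 × 0.6169 ≈ 1.591 mcg/mL.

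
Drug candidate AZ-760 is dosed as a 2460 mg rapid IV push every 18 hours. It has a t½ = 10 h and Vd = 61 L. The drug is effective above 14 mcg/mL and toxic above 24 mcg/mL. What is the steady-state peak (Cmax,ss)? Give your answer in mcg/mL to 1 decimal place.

τ/t½ = 18/10 ≈ 1.8, so fraction remaining f = (1/2)^(18/10) ≈ 0.2872.
At steady state, accumulation factor R = 1/(1 − e^(−kτ)) ≈ 1.4029.
Each bolus raises the concentration by D/Vd = 2460/61 ≈ 40.328 mcg/mL.
Steady-state peak Cmax,ss = C₀·R ≈ 40.328 × 1.4029 ≈ 56.576 mcg/mL.
Peak 56.6 mcg/mL vs MTC 24 mcg/mL: exceeds toxic threshold.

56.6 mcg/mL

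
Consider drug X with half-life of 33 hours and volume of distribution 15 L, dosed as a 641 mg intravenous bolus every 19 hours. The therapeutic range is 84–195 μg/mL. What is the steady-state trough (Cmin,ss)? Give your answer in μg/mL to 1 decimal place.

87.1 μg/mL

τ/t½ = 19/33 ≈ 0.57576, so fraction remaining f = (1/2)^(19/33) ≈ 0.6709.
Accumulation ratio R = 1/(1 − f) ≈ 1/0.3291 ≈ 3.0386.
Single-dose peak C₀ = D/Vd = 641/15 ≈ 42.733 μg/mL.
Cmax,ss = C₀/(1 − f) ≈ 42.733/0.3291 ≈ 129.848 μg/mL.
One interval later, Cmin,ss = Cmax,ss·e^(−kτ) ≈ 129.848 × 0.6709 ≈ 87.115 μg/mL.
Trough 87.1 μg/mL vs MEC 84 μg/mL: adequate.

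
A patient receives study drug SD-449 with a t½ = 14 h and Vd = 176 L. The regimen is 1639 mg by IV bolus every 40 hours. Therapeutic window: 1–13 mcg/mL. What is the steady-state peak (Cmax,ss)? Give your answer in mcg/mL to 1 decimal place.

10.8 mcg/mL

k = ln2/t½ = ln2/14 ≈ 0.049511 h⁻¹; fraction remaining f = e^(−kτ) = e^(−0.049511×40) ≈ 0.1380.
At steady state, accumulation factor R = 1/(1 − e^(−kτ)) ≈ 1.1601.
Each bolus raises the concentration by D/Vd = 1639/176 ≈ 9.312 mcg/mL.
Steady-state peak Cmax,ss = C₀·R ≈ 9.312 × 1.1601 ≈ 10.803 mcg/mL.
Peak 10.8 mcg/mL vs MTC 13 mcg/mL: below toxic threshold.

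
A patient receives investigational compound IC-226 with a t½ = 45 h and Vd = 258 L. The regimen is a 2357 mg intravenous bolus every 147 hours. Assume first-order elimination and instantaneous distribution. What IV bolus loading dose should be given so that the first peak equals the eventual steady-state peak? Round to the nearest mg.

f = (1/2)^(147/45) ≈ 0.103905; accumulation ratio R = 1/(1−f) ≈ 1.11595.
Loading dose to hit Cmax,ss on first dose: D_load = D_maint·R ≈ 2357 × 1.11595 ≈ 2630.29 mg.

2630 mg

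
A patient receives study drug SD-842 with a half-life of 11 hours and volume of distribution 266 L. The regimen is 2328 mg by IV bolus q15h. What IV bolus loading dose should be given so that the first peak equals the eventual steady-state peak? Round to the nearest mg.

f = (1/2)^(15/11) ≈ 0.388602; accumulation ratio R = 1/(1−f) ≈ 1.63560.
Loading dose to hit Cmax,ss on first dose: D_load = D_maint·R ≈ 2328 × 1.63560 ≈ 3807.68 mg.

3808 mg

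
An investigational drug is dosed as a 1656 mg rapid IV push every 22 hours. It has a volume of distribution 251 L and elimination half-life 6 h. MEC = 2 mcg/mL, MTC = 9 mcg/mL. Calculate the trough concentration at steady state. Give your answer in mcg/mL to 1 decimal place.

0.6 mcg/mL

k = ln2/t½ = ln2/6 ≈ 0.115525 h⁻¹; fraction remaining f = e^(−kτ) = e^(−0.115525×22) ≈ 0.0787.
Each bolus raises the concentration by D/Vd = 1656/251 ≈ 6.598 mcg/mL.
Steady-state trough Cmin,ss = C₀·f/(1−f) ≈ 6.598 × 0.0787/0.9213 ≈ 0.564 mcg/mL.
Trough 0.6 mcg/mL vs MEC 2 mcg/mL: subtherapeutic.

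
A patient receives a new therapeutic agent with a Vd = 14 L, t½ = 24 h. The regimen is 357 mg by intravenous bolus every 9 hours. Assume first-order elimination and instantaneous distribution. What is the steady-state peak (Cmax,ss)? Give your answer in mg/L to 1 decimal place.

111.4 mg/L

k = ln2/t½ = ln2/24 ≈ 0.028881 h⁻¹; fraction remaining f = e^(−kτ) = e^(−0.028881×9) ≈ 0.7711.
At steady state, accumulation factor R = 1/(1 − e^(−kτ)) ≈ 4.3687.
Each bolus raises the concentration by D/Vd = 357/14 ≈ 25.500 mg/L.
Steady-state peak Cmax,ss = C₀·R ≈ 25.500 × 4.3687 ≈ 111.402 mg/L.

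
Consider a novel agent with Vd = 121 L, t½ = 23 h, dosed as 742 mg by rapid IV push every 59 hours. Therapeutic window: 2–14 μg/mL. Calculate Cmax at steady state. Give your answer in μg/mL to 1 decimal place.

7.4 μg/mL

k = ln2/t½ = ln2/23 ≈ 0.030137 h⁻¹; fraction remaining f = e^(−kτ) = e^(−0.030137×59) ≈ 0.1690.
At steady state, accumulation factor R = 1/(1 − e^(−kτ)) ≈ 1.2034.
Each bolus raises the concentration by D/Vd = 742/121 ≈ 6.132 μg/mL.
Cmax,ss = C₀/(1 − f) ≈ 6.132/0.8310 ≈ 7.379 μg/mL.
Peak 7.4 μg/mL vs MTC 14 μg/mL: below toxic threshold.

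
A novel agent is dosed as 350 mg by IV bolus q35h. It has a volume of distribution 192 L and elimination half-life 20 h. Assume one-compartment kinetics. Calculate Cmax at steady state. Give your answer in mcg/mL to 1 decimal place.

2.6 mcg/mL

Over one 35-h interval, 35/20 ≈ 1.75 half-lives elapse, leaving f ≈ 0.2973 of each dose.
At steady state, accumulation factor R = 1/(1 − e^(−kτ)) ≈ 1.4231.
Single-dose peak C₀ = D/Vd = 350/192 ≈ 1.823 mcg/mL.
Cmax,ss = C₀/(1 − f) ≈ 1.823/0.7027 ≈ 2.594 mcg/mL.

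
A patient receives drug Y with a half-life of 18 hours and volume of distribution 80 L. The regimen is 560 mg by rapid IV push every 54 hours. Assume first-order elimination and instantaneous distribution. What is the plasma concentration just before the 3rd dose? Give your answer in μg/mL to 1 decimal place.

f = (1/2)^(τ/t½) = (1/2)^(54/18) ≈ 0.1250.
C₀ = D/Vd = 560/80 ≈ 7.000 μg/mL.
Before the 3rd dose, 2 doses have been given. Superposition: Cmin = C₀·(f + f²).
≈ 7.000 × (0.1250 + 0.0156) ≈ 7.000 × 0.1406 ≈ 0.984 μg/mL.

1.0 μg/mL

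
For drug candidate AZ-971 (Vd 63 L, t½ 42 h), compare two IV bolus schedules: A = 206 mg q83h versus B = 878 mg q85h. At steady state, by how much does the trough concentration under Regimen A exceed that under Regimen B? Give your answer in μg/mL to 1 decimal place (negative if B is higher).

-3.4 μg/mL

Regimen A: f = (1/2)^(83/42) ≈ 0.2542; Cmin,ss = (206/63)·f/(1−f) ≈ 1.114 μg/mL.
Regimen B: f = (1/2)^(85/42) ≈ 0.2459; Cmin,ss = (878/63)·f/(1−f) ≈ 4.544 μg/mL.
Difference ≈ 1.114 − 4.544 ≈ -3.430 μg/mL.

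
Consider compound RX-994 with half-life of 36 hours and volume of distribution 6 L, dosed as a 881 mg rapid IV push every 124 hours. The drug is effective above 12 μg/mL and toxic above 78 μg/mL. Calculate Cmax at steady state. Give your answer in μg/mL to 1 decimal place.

Over one 124-h interval, 124/36 ≈ 3.4444 half-lives elapse, leaving f ≈ 0.0919 of each dose.
Accumulation ratio R = 1/(1 − f) ≈ 1/0.9081 ≈ 1.1012.
Each bolus raises the concentration by D/Vd = 881/6 ≈ 146.833 μg/mL.
Steady-state peak Cmax,ss = C₀·R ≈ 146.833 × 1.1012 ≈ 161.692 μg/mL.
Peak 161.7 μg/mL vs MTC 78 μg/mL: exceeds toxic threshold.

161.7 μg/mL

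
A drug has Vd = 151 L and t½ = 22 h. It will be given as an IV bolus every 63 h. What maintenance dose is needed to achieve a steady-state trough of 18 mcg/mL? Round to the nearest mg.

τ/t½ = 63/22 ≈ 2.8636, so f = (1/2)^(63/22) ≈ 0.137391.
Cmin,ss = (D/Vd)·f/(1−f), so D = Cmin,ss·Vd·(1−f)/f.
D = 18 × 151 × (1−f)/f ≈ 18 × 151 × 6.27850 ≈ 17064.96 mg.

17065 mg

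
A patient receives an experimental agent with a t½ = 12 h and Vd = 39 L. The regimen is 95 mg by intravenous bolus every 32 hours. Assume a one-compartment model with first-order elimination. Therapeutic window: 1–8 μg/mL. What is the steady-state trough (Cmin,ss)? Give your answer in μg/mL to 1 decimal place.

k = ln2/t½ = ln2/12 ≈ 0.057762 h⁻¹; fraction remaining f = e^(−kτ) = e^(−0.057762×32) ≈ 0.1575.
Single-dose peak C₀ = D/Vd = 95/39 ≈ 2.436 μg/mL.
Steady-state trough Cmin,ss = C₀·f/(1−f) ≈ 2.436 × 0.1575/0.8425 ≈ 0.455 μg/mL.
Trough 0.5 μg/mL vs MEC 1 μg/mL: subtherapeutic.

0.5 μg/mL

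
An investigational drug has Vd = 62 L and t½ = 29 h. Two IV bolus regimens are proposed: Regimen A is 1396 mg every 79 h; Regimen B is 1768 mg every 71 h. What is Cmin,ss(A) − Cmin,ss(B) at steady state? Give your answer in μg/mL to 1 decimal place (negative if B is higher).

Regimen A: f = (1/2)^(79/29) ≈ 0.1513; Cmin,ss = (1396/62)·f/(1−f) ≈ 4.014 μg/mL.
Regimen B: f = (1/2)^(71/29) ≈ 0.1832; Cmin,ss = (1768/62)·f/(1−f) ≈ 6.396 μg/mL.
Difference ≈ 4.014 − 6.396 ≈ -2.382 μg/mL.

-2.4 μg/mL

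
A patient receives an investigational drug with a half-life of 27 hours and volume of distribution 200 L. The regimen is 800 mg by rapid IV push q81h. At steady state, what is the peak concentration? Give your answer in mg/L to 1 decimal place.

The dosing interval is 3 half-lives, so f = 2^(−3) = 0.125.
At steady state, R = 1/(1 − 0.125) = 8/7.
Single-dose peak C₀ = D/Vd = 800/200 = 4 mg/L.
Steady-state peak Cmax,ss = C₀·R = 4 × 8/7 ≈ 4.571 mg/L.

4.6 mg/L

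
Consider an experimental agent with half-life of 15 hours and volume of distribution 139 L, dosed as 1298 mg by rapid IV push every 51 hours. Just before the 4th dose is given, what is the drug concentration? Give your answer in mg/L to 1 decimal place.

f = (1/2)^(τ/t½) = (1/2)^(51/15) ≈ 0.0947.
C₀ = D/Vd = 1298/139 ≈ 9.338 mg/L.
Before the 4th dose, 3 doses have been given. Superposition: Cmin = C₀·(f + f² + … + f^3).
≈ 9.338 × (0.0947 + 0.0090 + 0.0008) ≈ 9.338 × 0.1045 ≈ 0.976 mg/L.

1.0 mg/L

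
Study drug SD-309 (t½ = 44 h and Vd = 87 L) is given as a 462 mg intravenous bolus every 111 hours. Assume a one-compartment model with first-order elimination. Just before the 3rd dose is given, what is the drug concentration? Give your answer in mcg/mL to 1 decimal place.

1.1 mcg/mL

f = (1/2)^(τ/t½) = (1/2)^(111/44) ≈ 0.1740.
C₀ = D/Vd = 462/87 ≈ 5.310 mcg/mL.
Before the 3rd dose, 2 doses have been given. Superposition: Cmin = C₀·(f + f²).
≈ 5.310 × (0.1740 + 0.0303) ≈ 5.310 × 0.2043 ≈ 1.085 mcg/mL.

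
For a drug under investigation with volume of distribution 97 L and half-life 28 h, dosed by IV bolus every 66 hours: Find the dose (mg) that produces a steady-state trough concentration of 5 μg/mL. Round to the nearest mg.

2000 mg

τ/t½ = 66/28 ≈ 2.3571, so f = (1/2)^(66/28) ≈ 0.195177.
Cmin,ss = (D/Vd)·f/(1−f), so D = Cmin,ss·Vd·(1−f)/f.
D = 5 × 97 × (1−f)/f ≈ 5 × 97 × 4.12355 ≈ 1999.92 mg.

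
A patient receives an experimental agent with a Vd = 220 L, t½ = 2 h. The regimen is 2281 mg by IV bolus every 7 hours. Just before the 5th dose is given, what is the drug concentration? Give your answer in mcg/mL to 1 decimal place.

1.0 mcg/mL

f = (1/2)^(τ/t½) = (1/2)^(7/2) ≈ 0.0884.
C₀ = D/Vd = 2281/220 ≈ 10.368 mcg/mL.
Before the 5th dose, 4 doses have been given. Superposition: Cmin = C₀·(f + f² + … + f^4).
≈ 10.368 × (0.0884 + 0.0078 + 0.0007 + 0.0001) ≈ 10.368 × 0.0970 ≈ 1.006 mcg/mL.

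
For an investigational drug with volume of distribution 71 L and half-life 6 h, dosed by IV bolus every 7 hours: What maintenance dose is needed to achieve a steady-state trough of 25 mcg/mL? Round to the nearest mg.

2210 mg

τ/t½ = 7/6 ≈ 1.1667, so f = (1/2)^(7/6) ≈ 0.445449.
Cmin,ss = (D/Vd)·f/(1−f), so D = Cmin,ss·Vd·(1−f)/f.
D = 25 × 71 × (1−f)/f ≈ 25 × 71 × 1.24493 ≈ 2209.75 mg.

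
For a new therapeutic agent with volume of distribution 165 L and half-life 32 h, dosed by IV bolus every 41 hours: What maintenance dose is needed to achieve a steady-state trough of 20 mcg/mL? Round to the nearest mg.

4721 mg

τ/t½ = 41/32 ≈ 1.2812, so f = (1/2)^(41/32) ≈ 0.411439.
Cmin,ss = (D/Vd)·f/(1−f), so D = Cmin,ss·Vd·(1−f)/f.
D = 20 × 165 × (1−f)/f ≈ 20 × 165 × 1.43049 ≈ 4720.62 mg.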